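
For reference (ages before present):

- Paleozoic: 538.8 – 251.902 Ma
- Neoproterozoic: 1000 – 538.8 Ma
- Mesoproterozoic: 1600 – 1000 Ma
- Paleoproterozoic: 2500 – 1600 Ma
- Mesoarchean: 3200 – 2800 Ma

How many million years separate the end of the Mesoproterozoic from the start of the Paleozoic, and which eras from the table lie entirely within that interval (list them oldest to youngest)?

461.2 million years; Neoproterozoic

The Mesoproterozoic closes at 1000 Ma and the Paleozoic opens at 538.8 Ma, so the interval is 1000 − 538.8 = 461.2 Myr.
An era fits inside if it starts at or after 1000 Ma and ends at or before 538.8 Ma; oldest first that gives Neoproterozoic.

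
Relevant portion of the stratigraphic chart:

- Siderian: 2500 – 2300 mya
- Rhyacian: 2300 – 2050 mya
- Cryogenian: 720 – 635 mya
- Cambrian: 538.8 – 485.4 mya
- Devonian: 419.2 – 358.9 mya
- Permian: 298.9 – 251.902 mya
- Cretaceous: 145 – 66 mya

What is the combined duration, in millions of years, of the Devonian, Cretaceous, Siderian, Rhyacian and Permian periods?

Duration is start − end for each: (419.2 − 358.9) + (145 − 66) + (2500 − 2300) + (2300 − 2050) + (298.9 − 251.902).
That is 60.3 + 79 + 200 + 250 + 46.998, which totals 636.298 million years.

636.298 million years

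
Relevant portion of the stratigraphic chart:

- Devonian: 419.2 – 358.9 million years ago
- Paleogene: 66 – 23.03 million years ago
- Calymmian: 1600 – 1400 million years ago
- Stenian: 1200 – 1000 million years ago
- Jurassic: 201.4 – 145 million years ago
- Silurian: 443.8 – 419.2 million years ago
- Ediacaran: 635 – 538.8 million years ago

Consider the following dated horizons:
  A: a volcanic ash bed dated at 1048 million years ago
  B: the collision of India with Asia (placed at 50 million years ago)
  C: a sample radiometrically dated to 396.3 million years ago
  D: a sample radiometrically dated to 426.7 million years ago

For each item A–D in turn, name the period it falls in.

A: 1048 Ma lies in 1200–1000 Ma, so Stenian.
B: 50 Ma lies in 66–23.03 Ma, so Paleogene.
C: 396.3 Ma lies in 419.2–358.9 Ma, so Devonian.
D: 426.7 Ma lies in 443.8–419.2 Ma, so Silurian.

A — Stenian; B — Paleogene; C — Devonian; D — Silurian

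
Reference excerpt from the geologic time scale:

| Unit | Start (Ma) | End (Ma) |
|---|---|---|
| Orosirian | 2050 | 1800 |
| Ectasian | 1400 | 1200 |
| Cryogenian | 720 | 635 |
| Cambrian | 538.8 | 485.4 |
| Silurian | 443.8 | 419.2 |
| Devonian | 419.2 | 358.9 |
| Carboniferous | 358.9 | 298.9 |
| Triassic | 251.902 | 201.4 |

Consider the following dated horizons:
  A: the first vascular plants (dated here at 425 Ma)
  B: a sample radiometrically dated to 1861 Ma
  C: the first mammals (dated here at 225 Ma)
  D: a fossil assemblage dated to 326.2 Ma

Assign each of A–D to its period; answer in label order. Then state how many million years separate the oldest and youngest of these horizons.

Match each age against the start–end ranges in the excerpt: A = 425 Ma → Silurian (443.8–419.2); B = 1861 Ma → Orosirian (2050–1800); C = 225 Ma → Triassic (251.902–201.4); D = 326.2 Ma → Carboniferous (358.9–298.9).
The largest age is 1861 Ma and the smallest is 225 Ma; their difference is 1636 Myr.

A — Silurian; B — Orosirian; C — Triassic; D — Carboniferous; span 1636 million years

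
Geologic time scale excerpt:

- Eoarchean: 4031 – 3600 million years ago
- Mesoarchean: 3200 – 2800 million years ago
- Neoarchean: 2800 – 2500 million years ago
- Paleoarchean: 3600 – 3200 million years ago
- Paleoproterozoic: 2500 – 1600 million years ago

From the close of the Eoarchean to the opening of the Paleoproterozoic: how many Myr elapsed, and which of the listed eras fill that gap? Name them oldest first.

End of Eoarchean = 3600 Ma; start of Paleoproterozoic = 2500 Ma.
Gap = 3600 − 2500 = 1100 Myr.
Eras wholly inside 3600–2500 Ma: Paleoarchean (3600–3200), Mesoarchean (3200–2800), Neoarchean (2800–2500).

1100 million years; Paleoarchean, Mesoarchean, Neoarchean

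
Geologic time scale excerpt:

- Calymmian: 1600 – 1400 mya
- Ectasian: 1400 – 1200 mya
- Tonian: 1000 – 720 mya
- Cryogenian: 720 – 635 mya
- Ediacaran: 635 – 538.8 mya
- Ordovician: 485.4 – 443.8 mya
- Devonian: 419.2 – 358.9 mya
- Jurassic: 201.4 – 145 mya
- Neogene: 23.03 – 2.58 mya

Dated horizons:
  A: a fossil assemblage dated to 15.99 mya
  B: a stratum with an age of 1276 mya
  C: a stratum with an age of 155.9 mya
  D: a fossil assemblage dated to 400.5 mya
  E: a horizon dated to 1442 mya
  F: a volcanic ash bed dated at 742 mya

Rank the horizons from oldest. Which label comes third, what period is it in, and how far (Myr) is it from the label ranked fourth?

Larger Ma means older, so oldest first: E 1442 > B 1276 > F 742 > D 400.5 > C 155.9 > A 15.99.
Counting 3 along gives F (742 Ma); the excerpt puts that inside the Tonian, 1000–720 Ma.
Next in line is D (400.5 Ma), and 742 − 400.5 = 341.5 Myr.

F, in the Tonian; 341.5 million years to D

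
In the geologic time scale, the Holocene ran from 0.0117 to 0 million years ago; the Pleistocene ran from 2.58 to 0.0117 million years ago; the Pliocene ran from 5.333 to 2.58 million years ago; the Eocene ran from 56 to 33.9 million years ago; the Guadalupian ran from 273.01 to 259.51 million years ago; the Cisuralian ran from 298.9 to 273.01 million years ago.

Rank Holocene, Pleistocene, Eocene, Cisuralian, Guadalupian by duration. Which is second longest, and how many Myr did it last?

Start − end for each: Holocene 0.0117 − 0 = 0.0117; Pleistocene 2.58 − 0.0117 = 2.5683; Eocene 56 − 33.9 = 22.1; Cisuralian 298.9 − 273.01 = 25.89; Guadalupian 273.01 − 259.51 = 13.5.
Ranking these from longest: Cisuralian > Eocene > Guadalupian > Pleistocene > Holocene.
Position 2 in that ranking is Eocene, which lasted 22.1 Myr.

Eocene, 22.1 million years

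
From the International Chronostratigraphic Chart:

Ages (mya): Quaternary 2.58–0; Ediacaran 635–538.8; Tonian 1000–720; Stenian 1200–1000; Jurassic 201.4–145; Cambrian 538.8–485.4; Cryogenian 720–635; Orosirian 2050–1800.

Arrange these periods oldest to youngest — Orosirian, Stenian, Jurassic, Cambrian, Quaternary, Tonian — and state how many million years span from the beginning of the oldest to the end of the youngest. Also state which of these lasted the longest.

Orosirian → Stenian → Tonian → Cambrian → Jurassic → Quaternary; total span 2050 Myr; longest is Tonian

Start ages (Ma): Orosirian 2050, Stenian 1200, Tonian 1000, Cambrian 538.8, Jurassic 201.4, Quaternary 2.58.
Ordered oldest to youngest: Orosirian, Stenian, Tonian, Cambrian, Jurassic, Quaternary.
Span = 2050 − 0 = 2050 Myr.
Durations: Stenian 200, Jurassic 56.4, Orosirian 250, Quaternary 2.58, Cambrian 53.4, Tonian 280 → longest is Tonian (280 Myr).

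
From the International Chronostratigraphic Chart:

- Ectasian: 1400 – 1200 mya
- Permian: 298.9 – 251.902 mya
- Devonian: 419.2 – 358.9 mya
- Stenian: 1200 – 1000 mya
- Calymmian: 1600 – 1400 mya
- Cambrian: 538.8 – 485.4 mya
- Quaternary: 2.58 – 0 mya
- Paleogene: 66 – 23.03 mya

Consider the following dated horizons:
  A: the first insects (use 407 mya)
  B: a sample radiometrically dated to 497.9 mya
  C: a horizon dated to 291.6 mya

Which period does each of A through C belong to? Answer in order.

A: 407 Ma lies in 419.2–358.9 Ma, so Devonian.
B: 497.9 Ma lies in 538.8–485.4 Ma, so Cambrian.
C: 291.6 Ma lies in 298.9–251.902 Ma, so Permian.

A — Devonian; B — Cambrian; C — Permian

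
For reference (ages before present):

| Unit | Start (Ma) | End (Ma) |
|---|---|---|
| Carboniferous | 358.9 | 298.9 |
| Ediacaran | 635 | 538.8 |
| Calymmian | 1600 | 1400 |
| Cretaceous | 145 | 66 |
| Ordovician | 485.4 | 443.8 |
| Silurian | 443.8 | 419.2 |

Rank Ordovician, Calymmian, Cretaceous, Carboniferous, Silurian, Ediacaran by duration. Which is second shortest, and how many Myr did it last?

Ordovician, 41.6 million years

Durations: Ordovician 41.6; Calymmian 200; Cretaceous 79; Carboniferous 60; Silurian 24.6; Ediacaran 96.2 Myr.
Sorted shortest-first: Silurian (24.6), Ordovician (41.6), Carboniferous (60), Cretaceous (79), Ediacaran (96.2), Calymmian (200).
The second shortest is Ordovician at 41.6 Myr.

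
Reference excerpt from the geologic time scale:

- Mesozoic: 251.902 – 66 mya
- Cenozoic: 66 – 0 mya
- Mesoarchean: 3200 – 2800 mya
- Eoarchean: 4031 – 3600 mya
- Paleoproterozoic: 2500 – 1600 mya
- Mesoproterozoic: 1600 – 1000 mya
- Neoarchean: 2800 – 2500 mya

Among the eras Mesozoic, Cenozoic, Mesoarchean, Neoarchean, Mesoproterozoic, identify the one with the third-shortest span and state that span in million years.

Neoarchean, 300 million years

Start − end for each: Mesozoic 251.902 − 66 = 185.902; Cenozoic 66 − 0 = 66; Mesoarchean 3200 − 2800 = 400; Neoarchean 2800 − 2500 = 300; Mesoproterozoic 1600 − 1000 = 600.
Ranking these from shortest: Cenozoic < Mesozoic < Neoarchean < Mesoarchean < Mesoproterozoic.
Position 3 in that ranking is Neoarchean, which lasted 300 Myr.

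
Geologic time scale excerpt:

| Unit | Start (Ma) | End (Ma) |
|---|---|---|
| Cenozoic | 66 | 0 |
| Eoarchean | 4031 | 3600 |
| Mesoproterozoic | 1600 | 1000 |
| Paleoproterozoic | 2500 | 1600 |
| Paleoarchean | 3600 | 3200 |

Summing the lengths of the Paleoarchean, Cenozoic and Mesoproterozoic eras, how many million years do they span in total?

Duration is start − end for each: (3600 − 3200) + (66 − 0) + (1600 − 1000).
That is 400 + 66 + 600, which totals 1066 million years.

1066 million years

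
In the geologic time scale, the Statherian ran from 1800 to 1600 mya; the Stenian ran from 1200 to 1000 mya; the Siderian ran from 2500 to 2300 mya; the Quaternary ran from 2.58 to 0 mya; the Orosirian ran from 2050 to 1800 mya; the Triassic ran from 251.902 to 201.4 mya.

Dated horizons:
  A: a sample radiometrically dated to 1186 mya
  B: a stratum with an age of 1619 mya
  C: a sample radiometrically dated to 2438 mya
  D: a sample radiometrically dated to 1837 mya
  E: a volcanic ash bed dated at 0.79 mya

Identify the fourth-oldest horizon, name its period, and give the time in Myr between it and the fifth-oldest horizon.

A, in the Stenian; 1185.21 million years to E

Sorted oldest-first by Ma: C (2438), D (1837), B (1619), A (1186), E (0.79).
The fourth oldest is A at 1186 Ma, which lies in 1200–1000 Ma: the Stenian.
The fifth oldest is E at 0.79 Ma; separation = |1186 − 0.79| = 1185.21 Myr.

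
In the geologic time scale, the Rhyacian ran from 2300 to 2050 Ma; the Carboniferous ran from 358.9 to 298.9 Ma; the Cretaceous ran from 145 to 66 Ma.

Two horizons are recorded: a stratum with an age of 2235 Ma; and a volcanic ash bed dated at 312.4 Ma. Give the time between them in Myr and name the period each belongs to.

1922.6 million years apart; the first in the Rhyacian, the second in the Carboniferous

Elapsed time: 2235 − 312.4 = 1922.6 Myr.
2235 Ma lies within 2300–2050 Ma: Rhyacian.
312.4 Ma lies within 358.9–298.9 Ma: Carboniferous.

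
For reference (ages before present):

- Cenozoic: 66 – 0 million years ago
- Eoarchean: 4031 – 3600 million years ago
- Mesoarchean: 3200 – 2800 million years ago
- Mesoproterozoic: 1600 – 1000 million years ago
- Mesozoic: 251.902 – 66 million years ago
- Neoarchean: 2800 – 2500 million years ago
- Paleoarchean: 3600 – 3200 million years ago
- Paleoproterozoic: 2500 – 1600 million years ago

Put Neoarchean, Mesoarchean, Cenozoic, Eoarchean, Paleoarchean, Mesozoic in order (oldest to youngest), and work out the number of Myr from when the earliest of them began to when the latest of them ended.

Eoarchean → Paleoarchean → Mesoarchean → Neoarchean → Mesozoic → Cenozoic; total span 4031 Myr

From the excerpt: Neoarchean 2800–2500; Mesoarchean 3200–2800; Cenozoic 66–0; Eoarchean 4031–3600; Paleoarchean 3600–3200; Mesozoic 251.902–66 (Ma).
Larger Ma is earlier, so the oldest is Eoarchean and the youngest is Cenozoic; oldest to youngest: Eoarchean, Paleoarchean, Mesoarchean, Neoarchean, Mesozoic, Cenozoic.
Oldest start 4031 minus youngest end 0 gives 4031 Myr overall.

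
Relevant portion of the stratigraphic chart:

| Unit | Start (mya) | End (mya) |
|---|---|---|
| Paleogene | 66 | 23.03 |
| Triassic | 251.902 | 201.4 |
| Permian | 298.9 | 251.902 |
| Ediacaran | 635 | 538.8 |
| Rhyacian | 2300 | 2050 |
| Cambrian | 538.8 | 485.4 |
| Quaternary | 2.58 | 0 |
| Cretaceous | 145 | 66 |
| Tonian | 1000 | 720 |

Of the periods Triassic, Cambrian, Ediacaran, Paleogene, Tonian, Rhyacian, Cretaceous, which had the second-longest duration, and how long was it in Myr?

Durations: Triassic 50.502; Cambrian 53.4; Ediacaran 96.2; Paleogene 42.97; Tonian 280; Rhyacian 250; Cretaceous 79 Myr.
Sorted longest-first: Tonian (280), Rhyacian (250), Ediacaran (96.2), Cretaceous (79), Cambrian (53.4), Triassic (50.502), Paleogene (42.97).
The second longest is Rhyacian at 250 Myr.

Rhyacian, 250 million years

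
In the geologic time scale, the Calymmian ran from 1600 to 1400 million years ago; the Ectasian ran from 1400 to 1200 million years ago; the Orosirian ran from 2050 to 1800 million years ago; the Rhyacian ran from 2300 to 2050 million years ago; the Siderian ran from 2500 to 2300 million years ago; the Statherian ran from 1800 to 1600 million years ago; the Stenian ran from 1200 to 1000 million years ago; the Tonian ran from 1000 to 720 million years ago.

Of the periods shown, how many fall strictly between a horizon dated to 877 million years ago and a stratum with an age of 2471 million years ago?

The older date is 2471 Ma and the younger is 877 Ma.
Periods with start < 2471 and end > 877 Ma: Rhyacian (2300–2050), Orosirian (2050–1800), Statherian (1800–1600), Calymmian (1600–1400), Ectasian (1400–1200), Stenian (1200–1000).
That is 6 complete periods.

6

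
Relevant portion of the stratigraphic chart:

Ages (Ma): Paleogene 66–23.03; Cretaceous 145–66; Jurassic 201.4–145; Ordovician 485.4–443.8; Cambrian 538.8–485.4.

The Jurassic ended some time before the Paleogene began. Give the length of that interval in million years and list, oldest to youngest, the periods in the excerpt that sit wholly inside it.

End of Jurassic = 145 Ma; start of Paleogene = 66 Ma.
Gap = 145 − 66 = 79 Myr.
Periods wholly inside 145–66 Ma: Cretaceous (145–66).

79 million years; Cretaceous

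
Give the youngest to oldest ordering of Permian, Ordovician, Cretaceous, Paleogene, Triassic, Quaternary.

Quaternary, Paleogene, Cretaceous, Triassic, Permian, Ordovician

Group by era (each group listed oldest first) — Paleozoic: Ordovician, Permian; Mesozoic: Triassic, Cretaceous; Cenozoic: Paleogene, Quaternary. The eras run Paleozoic → Mesozoic → Cenozoic. Concatenating the groups in that era order and then reversing gives youngest to oldest.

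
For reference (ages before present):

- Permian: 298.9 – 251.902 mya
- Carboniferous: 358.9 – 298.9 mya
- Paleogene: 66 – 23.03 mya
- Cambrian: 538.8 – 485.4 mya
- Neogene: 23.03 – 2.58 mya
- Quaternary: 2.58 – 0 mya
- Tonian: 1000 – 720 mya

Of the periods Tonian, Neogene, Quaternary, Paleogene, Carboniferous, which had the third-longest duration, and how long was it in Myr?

Paleogene, 42.97 million years

Start − end for each: Tonian 1000 − 720 = 280; Neogene 23.03 − 2.58 = 20.45; Quaternary 2.58 − 0 = 2.58; Paleogene 66 − 23.03 = 42.97; Carboniferous 358.9 − 298.9 = 60.
Ranking these from longest: Tonian > Carboniferous > Paleogene > Neogene > Quaternary.
Position 3 in that ranking is Paleogene, which lasted 42.97 Myr.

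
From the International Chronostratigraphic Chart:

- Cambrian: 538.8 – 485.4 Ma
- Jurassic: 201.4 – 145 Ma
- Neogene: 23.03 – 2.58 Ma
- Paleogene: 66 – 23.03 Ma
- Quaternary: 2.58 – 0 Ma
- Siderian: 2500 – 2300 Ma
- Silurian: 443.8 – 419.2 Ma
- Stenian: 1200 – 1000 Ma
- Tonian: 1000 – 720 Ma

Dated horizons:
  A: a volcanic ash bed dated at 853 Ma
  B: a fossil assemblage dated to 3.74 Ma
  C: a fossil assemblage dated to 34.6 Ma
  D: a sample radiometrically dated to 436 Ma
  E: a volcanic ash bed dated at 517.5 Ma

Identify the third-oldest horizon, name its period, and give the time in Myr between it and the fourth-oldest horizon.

Sorted oldest-first by Ma: A (853), E (517.5), D (436), C (34.6), B (3.74).
The third oldest is D at 436 Ma, which lies in 443.8–419.2 Ma: the Silurian.
The fourth oldest is C at 34.6 Ma; separation = |436 − 34.6| = 401.4 Myr.

D, in the Silurian; 401.4 million years to C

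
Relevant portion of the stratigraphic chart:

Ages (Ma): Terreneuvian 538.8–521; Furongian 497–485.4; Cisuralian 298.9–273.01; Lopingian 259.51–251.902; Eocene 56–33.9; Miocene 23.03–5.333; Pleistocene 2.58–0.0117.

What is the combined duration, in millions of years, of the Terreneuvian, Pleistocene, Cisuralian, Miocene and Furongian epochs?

Duration is start − end for each: (538.8 − 521) + (2.58 − 0.0117) + (298.9 − 273.01) + (23.03 − 5.333) + (497 − 485.4).
That is 17.8 + 2.5683 + 25.89 + 17.697 + 11.6, which totals 75.5553 million years.

75.5553 million years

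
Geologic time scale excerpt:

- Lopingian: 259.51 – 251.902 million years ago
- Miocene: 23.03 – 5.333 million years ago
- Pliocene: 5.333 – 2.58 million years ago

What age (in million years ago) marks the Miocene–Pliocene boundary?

5.333 million years ago

The Miocene ends and the Pliocene begins at 5.333 million years ago.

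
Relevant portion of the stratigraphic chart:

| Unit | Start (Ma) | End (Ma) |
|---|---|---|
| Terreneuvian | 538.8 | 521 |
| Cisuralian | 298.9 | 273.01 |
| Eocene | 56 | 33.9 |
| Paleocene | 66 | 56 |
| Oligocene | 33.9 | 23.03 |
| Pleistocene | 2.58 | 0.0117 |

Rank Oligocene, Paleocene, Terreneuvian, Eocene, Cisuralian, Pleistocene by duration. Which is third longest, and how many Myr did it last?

Durations: Oligocene 10.87; Paleocene 10; Terreneuvian 17.8; Eocene 22.1; Cisuralian 25.89; Pleistocene 2.5683 Myr.
Sorted longest-first: Cisuralian (25.89), Eocene (22.1), Terreneuvian (17.8), Oligocene (10.87), Paleocene (10), Pleistocene (2.5683).
The third longest is Terreneuvian at 17.8 Myr.

Terreneuvian, 17.8 million years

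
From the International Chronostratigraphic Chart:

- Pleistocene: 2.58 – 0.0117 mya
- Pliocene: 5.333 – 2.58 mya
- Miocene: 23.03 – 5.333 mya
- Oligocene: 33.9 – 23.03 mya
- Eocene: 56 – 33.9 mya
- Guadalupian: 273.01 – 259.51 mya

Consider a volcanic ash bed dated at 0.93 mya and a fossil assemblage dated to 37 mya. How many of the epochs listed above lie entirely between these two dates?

The older date is 37 Ma and the younger is 0.93 Ma.
Epochs with start < 37 and end > 0.93 Ma: Oligocene (33.9–23.03), Miocene (23.03–5.333), Pliocene (5.333–2.58).
That is 3 complete epochs.

3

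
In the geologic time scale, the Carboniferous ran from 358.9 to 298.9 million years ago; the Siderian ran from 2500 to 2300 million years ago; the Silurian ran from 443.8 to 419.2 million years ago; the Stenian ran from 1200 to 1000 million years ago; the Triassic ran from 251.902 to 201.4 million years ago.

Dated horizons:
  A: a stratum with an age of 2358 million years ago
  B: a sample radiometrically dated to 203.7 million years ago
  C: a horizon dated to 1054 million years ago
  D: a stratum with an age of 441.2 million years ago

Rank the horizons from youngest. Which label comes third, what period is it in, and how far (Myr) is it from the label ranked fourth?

Smaller Ma means younger, so youngest first: B 203.7 < D 441.2 < C 1054 < A 2358.
Counting 3 along gives C (1054 Ma); the excerpt puts that inside the Stenian, 1200–1000 Ma.
Next in line is A (2358 Ma), and 2358 − 1054 = 1304 Myr.

C, in the Stenian; 1304 million years to A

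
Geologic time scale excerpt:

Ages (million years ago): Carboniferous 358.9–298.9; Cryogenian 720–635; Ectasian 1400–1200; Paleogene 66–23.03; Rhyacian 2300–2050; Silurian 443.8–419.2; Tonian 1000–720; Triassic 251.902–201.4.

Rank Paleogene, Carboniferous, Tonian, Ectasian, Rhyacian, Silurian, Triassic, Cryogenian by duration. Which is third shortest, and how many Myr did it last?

Durations: Paleogene 42.97; Carboniferous 60; Tonian 280; Ectasian 200; Rhyacian 250; Silurian 24.6; Triassic 50.502; Cryogenian 85 Myr.
Sorted shortest-first: Silurian (24.6), Paleogene (42.97), Triassic (50.502), Carboniferous (60), Cryogenian (85), Ectasian (200), Rhyacian (250), Tonian (280).
The third shortest is Triassic at 50.502 Myr.

Triassic, 50.502 million years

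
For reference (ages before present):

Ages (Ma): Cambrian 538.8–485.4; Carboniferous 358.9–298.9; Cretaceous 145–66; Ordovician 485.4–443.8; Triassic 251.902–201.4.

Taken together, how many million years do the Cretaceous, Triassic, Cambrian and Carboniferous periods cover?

Each duration: Cretaceous = 79; Triassic = 50.502; Cambrian = 53.4; Carboniferous = 60.
Sum: 79 + 50.502 + 53.4 + 60 = 242.902 Myr.

242.902 million years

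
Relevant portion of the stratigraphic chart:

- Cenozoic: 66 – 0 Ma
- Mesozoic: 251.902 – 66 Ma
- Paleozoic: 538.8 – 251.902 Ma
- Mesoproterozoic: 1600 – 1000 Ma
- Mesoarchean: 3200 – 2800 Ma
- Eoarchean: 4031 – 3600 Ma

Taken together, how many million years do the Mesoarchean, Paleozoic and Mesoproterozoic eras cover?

Each duration: Mesoarchean = 400; Paleozoic = 286.898; Mesoproterozoic = 600.
Sum: 400 + 286.898 + 600 = 1286.898 Myr.

1286.898 million years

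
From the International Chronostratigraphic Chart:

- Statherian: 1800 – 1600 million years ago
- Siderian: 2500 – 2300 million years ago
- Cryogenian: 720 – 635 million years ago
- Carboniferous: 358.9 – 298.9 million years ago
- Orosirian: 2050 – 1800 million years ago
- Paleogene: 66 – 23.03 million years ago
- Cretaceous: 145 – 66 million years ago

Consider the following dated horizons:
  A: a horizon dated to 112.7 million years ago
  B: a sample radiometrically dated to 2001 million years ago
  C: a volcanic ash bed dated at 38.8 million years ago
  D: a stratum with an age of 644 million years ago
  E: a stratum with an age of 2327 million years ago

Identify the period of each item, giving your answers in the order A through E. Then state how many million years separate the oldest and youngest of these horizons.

A — Cretaceous; B — Orosirian; C — Paleogene; D — Cryogenian; E — Siderian; span 2288.2 million years

Match each age against the start–end ranges in the excerpt: A = 112.7 Ma → Cretaceous (145–66); B = 2001 Ma → Orosirian (2050–1800); C = 38.8 Ma → Paleogene (66–23.03); D = 644 Ma → Cryogenian (720–635); E = 2327 Ma → Siderian (2500–2300).
The largest age is 2327 Ma and the smallest is 38.8 Ma; their difference is 2288.2 Myr.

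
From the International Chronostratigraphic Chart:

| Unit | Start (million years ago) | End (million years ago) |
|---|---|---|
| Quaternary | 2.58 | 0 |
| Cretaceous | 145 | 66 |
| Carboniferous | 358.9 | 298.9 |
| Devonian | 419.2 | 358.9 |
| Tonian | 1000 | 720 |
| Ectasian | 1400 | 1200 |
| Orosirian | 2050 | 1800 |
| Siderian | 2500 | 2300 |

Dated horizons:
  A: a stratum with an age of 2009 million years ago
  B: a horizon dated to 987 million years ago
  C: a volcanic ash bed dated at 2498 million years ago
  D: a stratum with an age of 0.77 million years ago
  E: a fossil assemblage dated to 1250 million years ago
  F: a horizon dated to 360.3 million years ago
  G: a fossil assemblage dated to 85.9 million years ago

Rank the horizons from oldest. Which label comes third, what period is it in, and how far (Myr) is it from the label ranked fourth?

Larger Ma means older, so oldest first: C 2498 > A 2009 > E 1250 > B 987 > F 360.3 > G 85.9 > D 0.77.
Counting 3 along gives E (1250 Ma); the excerpt puts that inside the Ectasian, 1400–1200 Ma.
Next in line is B (987 Ma), and 1250 − 987 = 263 Myr.

E, in the Ectasian; 263 million years to B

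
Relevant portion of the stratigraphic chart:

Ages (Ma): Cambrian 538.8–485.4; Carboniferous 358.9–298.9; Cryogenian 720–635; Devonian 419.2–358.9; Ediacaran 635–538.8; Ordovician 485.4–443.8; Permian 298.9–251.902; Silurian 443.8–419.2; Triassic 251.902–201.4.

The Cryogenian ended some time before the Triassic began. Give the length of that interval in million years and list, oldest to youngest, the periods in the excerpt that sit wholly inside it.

End of Cryogenian = 635 Ma; start of Triassic = 251.902 Ma.
Gap = 635 − 251.902 = 383.098 Myr.
Periods wholly inside 635–251.902 Ma: Ediacaran (635–538.8), Cambrian (538.8–485.4), Ordovician (485.4–443.8), Silurian (443.8–419.2), Devonian (419.2–358.9), Carboniferous (358.9–298.9), Permian (298.9–251.902).

383.098 million years; Ediacaran, Cambrian, Ordovician, Silurian, Devonian, Carboniferous, Permian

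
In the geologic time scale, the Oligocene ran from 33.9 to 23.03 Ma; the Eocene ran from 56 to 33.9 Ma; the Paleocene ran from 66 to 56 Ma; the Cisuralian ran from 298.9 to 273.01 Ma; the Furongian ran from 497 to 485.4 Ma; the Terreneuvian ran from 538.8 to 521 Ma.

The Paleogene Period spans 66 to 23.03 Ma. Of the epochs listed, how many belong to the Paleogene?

Epochs inside 66–23.03 Ma: Paleocene, Eocene, Oligocene — 3 in total.

3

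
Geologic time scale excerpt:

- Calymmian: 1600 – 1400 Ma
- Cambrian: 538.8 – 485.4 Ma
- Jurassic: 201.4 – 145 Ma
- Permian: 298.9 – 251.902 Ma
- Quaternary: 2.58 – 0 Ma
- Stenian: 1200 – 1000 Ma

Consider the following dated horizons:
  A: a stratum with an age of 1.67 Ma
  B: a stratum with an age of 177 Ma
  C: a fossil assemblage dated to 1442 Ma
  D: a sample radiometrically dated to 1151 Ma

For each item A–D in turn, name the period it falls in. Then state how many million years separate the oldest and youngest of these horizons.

A — Quaternary; B — Jurassic; C — Calymmian; D — Stenian; span 1440.33 million years

A: 1.67 Ma lies in 2.58–0 Ma, so Quaternary.
B: 177 Ma lies in 201.4–145 Ma, so Jurassic.
C: 1442 Ma lies in 1600–1400 Ma, so Calymmian.
D: 1151 Ma lies in 1200–1000 Ma, so Stenian.
Oldest = 1442 Ma, youngest = 1.67 Ma → span 1440.33 Myr.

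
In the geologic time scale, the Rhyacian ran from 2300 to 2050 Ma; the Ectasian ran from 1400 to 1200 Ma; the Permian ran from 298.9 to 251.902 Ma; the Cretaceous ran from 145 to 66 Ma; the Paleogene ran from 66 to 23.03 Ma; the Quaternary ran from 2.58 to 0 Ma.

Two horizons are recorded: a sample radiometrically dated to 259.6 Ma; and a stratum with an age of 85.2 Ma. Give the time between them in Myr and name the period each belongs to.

174.4 million years apart; the first in the Permian, the second in the Cretaceous

Elapsed time: 259.6 − 85.2 = 174.4 Myr.
259.6 Ma lies within 298.9–251.902 Ma: Permian.
85.2 Ma lies within 145–66 Ma: Cretaceous.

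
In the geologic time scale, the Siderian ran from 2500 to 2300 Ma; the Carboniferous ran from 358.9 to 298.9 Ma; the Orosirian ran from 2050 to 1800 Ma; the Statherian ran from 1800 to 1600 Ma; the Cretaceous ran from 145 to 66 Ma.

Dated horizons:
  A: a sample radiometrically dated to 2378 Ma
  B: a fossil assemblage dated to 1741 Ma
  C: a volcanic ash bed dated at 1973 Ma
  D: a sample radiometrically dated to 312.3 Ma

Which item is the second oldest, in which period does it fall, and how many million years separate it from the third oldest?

Sorted oldest-first by Ma: A (2378), C (1973), B (1741), D (312.3).
The second oldest is C at 1973 Ma, which lies in 2050–1800 Ma: the Orosirian.
The third oldest is B at 1741 Ma; separation = |1973 − 1741| = 232 Myr.

C, in the Orosirian; 232 million years to B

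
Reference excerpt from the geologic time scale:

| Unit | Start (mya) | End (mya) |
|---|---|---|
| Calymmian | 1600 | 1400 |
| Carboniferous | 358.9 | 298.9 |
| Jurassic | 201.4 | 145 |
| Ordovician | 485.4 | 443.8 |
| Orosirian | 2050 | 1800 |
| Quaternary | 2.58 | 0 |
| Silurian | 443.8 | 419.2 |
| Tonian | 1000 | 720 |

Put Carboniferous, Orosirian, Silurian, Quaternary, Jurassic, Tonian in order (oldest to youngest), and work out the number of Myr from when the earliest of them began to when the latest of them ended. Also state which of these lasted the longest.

Orosirian, Tonian, Silurian, Carboniferous, Jurassic, Quaternary; total span 2050 Myr; longest is Tonian

Start ages (Ma): Orosirian 2050, Tonian 1000, Silurian 443.8, Carboniferous 358.9, Jurassic 201.4, Quaternary 2.58.
Ordered oldest to youngest: Orosirian, Tonian, Silurian, Carboniferous, Jurassic, Quaternary.
Span = 2050 − 0 = 2050 Myr.
Durations: Orosirian 250, Tonian 280, Jurassic 56.4, Carboniferous 60, Quaternary 2.58, Silurian 24.6 → longest is Tonian (280 Myr).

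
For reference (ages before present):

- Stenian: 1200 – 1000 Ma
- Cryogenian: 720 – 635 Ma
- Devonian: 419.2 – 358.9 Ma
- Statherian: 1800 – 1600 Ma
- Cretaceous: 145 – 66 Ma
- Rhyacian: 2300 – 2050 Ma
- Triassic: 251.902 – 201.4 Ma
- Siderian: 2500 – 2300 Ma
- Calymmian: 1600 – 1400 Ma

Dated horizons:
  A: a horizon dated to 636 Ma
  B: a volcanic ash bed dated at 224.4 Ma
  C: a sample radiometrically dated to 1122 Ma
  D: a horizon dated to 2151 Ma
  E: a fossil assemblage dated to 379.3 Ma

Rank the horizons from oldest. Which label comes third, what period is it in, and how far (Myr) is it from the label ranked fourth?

A, in the Cryogenian; 256.7 million years to E

Larger Ma means older, so oldest first: D 2151 > C 1122 > A 636 > E 379.3 > B 224.4.
Counting 3 along gives A (636 Ma); the excerpt puts that inside the Cryogenian, 720–635 Ma.
Next in line is E (379.3 Ma), and 636 − 379.3 = 256.7 Myr.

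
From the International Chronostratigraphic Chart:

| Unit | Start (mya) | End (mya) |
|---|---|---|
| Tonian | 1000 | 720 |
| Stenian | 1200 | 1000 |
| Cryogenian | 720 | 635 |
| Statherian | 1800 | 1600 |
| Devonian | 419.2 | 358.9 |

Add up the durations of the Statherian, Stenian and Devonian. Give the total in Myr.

460.3 million years

Each duration: Statherian = 200; Stenian = 200; Devonian = 60.3.
Sum: 200 + 200 + 60.3 = 460.3 Myr.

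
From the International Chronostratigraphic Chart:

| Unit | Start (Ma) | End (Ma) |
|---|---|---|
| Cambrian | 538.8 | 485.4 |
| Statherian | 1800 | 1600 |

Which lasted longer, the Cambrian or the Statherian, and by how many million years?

Statherian, by 146.6 million years

Cambrian: 538.8 − 485.4 = 53.4 Myr.
Statherian: 1800 − 1600 = 200 Myr.
Difference: 200 − 53.4 = 146.6 Myr, so the Statherian was longer.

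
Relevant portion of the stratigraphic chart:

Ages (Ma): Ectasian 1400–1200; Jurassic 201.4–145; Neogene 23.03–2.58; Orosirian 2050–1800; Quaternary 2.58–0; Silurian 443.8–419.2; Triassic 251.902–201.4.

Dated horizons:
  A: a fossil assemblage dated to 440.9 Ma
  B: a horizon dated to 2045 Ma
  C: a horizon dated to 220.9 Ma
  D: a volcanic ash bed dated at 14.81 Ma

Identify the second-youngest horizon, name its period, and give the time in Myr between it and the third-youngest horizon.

C, in the Triassic; 220 million years to A

Sorted youngest-first by Ma: D (14.81), C (220.9), A (440.9), B (2045).
The second youngest is C at 220.9 Ma, which lies in 251.902–201.4 Ma: the Triassic.
The third youngest is A at 440.9 Ma; separation = |220.9 − 440.9| = 220 Myr.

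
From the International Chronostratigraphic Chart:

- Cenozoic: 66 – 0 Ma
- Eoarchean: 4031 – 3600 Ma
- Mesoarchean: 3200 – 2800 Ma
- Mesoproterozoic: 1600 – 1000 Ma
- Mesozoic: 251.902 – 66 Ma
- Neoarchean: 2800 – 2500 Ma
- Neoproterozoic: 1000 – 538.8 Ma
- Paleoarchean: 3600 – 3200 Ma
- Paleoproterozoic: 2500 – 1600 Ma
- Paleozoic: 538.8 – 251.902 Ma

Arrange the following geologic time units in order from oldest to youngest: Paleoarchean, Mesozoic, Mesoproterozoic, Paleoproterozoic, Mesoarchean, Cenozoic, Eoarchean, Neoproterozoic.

Eoarchean, Paleoarchean, Mesoarchean, Paleoproterozoic, Mesoproterozoic, Neoproterozoic, Mesozoic, Cenozoic

Sorting by start age (descending Ma, since larger Ma = older): Eoarchean began 4031, Paleoarchean began 3600, Mesoarchean began 3200, Paleoproterozoic began 2500, Mesoproterozoic began 1600, Neoproterozoic began 1000, Mesozoic began 251.902, Cenozoic began 66.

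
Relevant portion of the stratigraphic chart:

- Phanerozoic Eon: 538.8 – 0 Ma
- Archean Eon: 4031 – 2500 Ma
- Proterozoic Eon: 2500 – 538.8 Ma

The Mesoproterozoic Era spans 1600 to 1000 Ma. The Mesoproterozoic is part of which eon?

The Mesoproterozoic (1600–1000 Ma) lies entirely within 2500–538.8 Ma, the Proterozoic Eon.

Proterozoic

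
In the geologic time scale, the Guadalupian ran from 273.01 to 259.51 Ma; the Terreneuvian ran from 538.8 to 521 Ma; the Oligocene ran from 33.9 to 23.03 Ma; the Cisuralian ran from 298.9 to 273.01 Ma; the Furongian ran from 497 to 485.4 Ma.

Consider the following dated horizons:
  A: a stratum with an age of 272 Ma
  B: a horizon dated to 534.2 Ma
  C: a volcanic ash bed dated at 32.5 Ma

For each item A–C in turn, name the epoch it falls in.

A — Guadalupian; B — Terreneuvian; C — Oligocene

Match each age against the start–end ranges in the excerpt: A = 272 Ma → Guadalupian (273.01–259.51); B = 534.2 Ma → Terreneuvian (538.8–521); C = 32.5 Ma → Oligocene (33.9–23.03).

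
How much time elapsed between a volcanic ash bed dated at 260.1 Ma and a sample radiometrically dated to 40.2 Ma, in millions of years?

260.1 − 40.2 = 219.9 million years.

219.9 million years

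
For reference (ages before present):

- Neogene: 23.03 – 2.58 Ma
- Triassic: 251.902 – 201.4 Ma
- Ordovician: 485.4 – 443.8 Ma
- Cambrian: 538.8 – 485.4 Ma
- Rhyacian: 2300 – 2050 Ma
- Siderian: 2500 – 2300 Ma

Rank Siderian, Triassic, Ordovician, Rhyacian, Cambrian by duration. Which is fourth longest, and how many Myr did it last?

Triassic, 50.502 million years

Durations: Siderian 200; Triassic 50.502; Ordovician 41.6; Rhyacian 250; Cambrian 53.4 Myr.
Sorted longest-first: Rhyacian (250), Siderian (200), Cambrian (53.4), Triassic (50.502), Ordovician (41.6).
The fourth longest is Triassic at 50.502 Myr.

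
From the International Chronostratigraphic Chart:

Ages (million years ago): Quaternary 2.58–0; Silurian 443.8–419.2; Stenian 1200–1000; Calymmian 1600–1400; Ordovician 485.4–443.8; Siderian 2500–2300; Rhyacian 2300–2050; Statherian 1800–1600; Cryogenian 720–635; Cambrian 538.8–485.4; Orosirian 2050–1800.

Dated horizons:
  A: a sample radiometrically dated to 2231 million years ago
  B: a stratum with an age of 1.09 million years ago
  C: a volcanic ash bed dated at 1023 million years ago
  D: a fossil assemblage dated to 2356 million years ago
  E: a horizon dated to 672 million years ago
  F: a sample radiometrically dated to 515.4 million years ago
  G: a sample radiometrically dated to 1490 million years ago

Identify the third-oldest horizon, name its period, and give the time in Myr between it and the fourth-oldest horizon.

G, in the Calymmian; 467 million years to C

Larger Ma means older, so oldest first: D 2356 > A 2231 > G 1490 > C 1023 > E 672 > F 515.4 > B 1.09.
Counting 3 along gives G (1490 Ma); the excerpt puts that inside the Calymmian, 1600–1400 Ma.
Next in line is C (1023 Ma), and 1490 − 1023 = 467 Myr.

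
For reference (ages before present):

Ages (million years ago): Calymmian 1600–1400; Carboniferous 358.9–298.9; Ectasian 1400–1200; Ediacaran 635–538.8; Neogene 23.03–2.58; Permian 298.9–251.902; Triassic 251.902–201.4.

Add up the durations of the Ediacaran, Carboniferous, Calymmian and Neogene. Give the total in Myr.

Duration is start − end for each: (635 − 538.8) + (358.9 − 298.9) + (1600 − 1400) + (23.03 − 2.58).
That is 96.2 + 60 + 200 + 20.45, which totals 376.65 million years.

376.65 million years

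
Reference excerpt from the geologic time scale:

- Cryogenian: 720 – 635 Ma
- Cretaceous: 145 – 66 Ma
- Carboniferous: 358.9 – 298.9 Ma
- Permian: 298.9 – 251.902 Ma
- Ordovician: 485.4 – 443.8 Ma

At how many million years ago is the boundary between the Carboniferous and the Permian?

298.9 Ma

The Carboniferous ends and the Permian begins at 298.9 Ma.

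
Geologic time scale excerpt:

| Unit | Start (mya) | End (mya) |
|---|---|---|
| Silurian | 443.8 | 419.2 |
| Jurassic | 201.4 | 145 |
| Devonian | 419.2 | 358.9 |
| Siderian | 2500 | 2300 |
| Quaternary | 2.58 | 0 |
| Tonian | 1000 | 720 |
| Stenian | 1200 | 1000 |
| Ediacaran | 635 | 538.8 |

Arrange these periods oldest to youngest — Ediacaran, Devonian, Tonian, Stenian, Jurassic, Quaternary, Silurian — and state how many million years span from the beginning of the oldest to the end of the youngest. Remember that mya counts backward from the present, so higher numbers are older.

Stenian → Tonian → Ediacaran → Silurian → Devonian → Jurassic → Quaternary; total span 1200 Myr

Start ages (Ma): Stenian 1200, Tonian 1000, Ediacaran 635, Silurian 443.8, Devonian 419.2, Jurassic 201.4, Quaternary 2.58.
Ordered oldest to youngest: Stenian, Tonian, Ediacaran, Silurian, Devonian, Jurassic, Quaternary.
Span = 1200 − 0 = 1200 Myr.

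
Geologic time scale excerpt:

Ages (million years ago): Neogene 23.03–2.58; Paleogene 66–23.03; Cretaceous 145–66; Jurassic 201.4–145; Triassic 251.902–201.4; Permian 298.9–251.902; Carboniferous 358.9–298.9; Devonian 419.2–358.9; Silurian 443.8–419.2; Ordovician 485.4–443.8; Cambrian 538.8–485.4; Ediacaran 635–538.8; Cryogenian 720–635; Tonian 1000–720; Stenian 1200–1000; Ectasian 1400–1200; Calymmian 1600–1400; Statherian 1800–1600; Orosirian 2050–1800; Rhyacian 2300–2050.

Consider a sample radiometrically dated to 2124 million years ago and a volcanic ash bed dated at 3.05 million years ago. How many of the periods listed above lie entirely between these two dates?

18

2124 Ma sits inside the Rhyacian (2300–2050) and 3.05 Ma inside the Neogene (23.03–2.58); neither of those is wholly between the two dates.
The listed periods lying completely between them are Orosirian, Statherian, Calymmian, Ectasian, Stenian, Tonian, Cryogenian, Ediacaran, Cambrian, Ordovician, Silurian, Devonian, Carboniferous, Permian, Triassic, Jurassic, Cretaceous, Paleogene — 18 in all.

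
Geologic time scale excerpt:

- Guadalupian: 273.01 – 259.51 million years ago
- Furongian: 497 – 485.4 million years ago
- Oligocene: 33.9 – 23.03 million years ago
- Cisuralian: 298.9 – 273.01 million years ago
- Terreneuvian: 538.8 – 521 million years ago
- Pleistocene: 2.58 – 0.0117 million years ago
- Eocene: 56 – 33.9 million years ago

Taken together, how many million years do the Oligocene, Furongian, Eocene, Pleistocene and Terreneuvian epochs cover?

Duration is start − end for each: (33.9 − 23.03) + (497 − 485.4) + (56 − 33.9) + (2.58 − 0.0117) + (538.8 − 521).
That is 10.87 + 11.6 + 22.1 + 2.5683 + 17.8, which totals 64.9383 million years.

64.9383 million years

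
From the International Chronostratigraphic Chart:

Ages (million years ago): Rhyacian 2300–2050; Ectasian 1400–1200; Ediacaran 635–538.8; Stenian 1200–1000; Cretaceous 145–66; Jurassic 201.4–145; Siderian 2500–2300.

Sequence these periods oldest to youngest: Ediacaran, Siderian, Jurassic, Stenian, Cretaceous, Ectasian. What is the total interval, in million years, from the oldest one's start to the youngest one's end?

From the excerpt: Ediacaran 635–538.8; Siderian 2500–2300; Jurassic 201.4–145; Stenian 1200–1000; Cretaceous 145–66; Ectasian 1400–1200 (Ma).
Larger Ma is earlier, so the oldest is Siderian and the youngest is Cretaceous; oldest to youngest: Siderian, Ectasian, Stenian, Ediacaran, Jurassic, Cretaceous.
Oldest start 2500 minus youngest end 66 gives 2434 Myr overall.

Siderian, Ectasian, Stenian, Ediacaran, Jurassic, Cretaceous; total span 2434 Myr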